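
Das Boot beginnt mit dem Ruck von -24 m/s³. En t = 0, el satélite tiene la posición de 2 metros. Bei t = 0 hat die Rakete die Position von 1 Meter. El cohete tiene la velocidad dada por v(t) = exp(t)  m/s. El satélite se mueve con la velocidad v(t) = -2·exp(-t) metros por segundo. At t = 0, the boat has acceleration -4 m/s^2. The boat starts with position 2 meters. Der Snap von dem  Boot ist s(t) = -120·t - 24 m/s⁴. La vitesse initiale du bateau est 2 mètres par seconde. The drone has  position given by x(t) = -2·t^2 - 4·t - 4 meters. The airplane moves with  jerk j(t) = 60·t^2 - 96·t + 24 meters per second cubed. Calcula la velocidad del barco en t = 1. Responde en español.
Debemos encontrar la integral de nuestra ecuación del snap s(t) = -120·t - 24 3 veces. La antiderivada del snap es la sacudida. Usando j(0) = -24, obtenemos j(t) = -60·t^2 - 24·t - 24. La antiderivada de la sacudida es la aceleración. Usando a(0) = -4, obtenemos a(t) = -20·t^3 - 12·t^2 - 24·t - 4. La integral de la aceleración es la velocidad. Usando v(0) = 2, obtenemos v(t) = -5·t^4 - 4·t^3 - 12·t^2 - 4·t + 2. Usando v(t) = -5·t^4 - 4·t^3 - 12·t^2 - 4·t + 2 y sustituyendo t = 1, encontramos v = -23.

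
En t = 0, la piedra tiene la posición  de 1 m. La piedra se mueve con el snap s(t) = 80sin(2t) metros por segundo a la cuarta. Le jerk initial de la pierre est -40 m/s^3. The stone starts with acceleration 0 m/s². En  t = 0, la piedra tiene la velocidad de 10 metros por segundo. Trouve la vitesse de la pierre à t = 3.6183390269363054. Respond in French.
Pour résoudre ceci, nous devons prendre 3 intégrales de notre équation du snap s(t) = 80·sin(2·t). En prenant ∫s(t)dt et en appliquant j(0) = -40, nous trouvons j(t) = -40·cos(2·t). La primitive du jerk est l'accélération. En utilisant a(0) = 0, nous obtenons a(t) = -20·sin(2·t). En prenant ∫a(t)dt et en appliquant v(0) = 10, nous trouvons v(t) = 10·cos(2·t). Nous avons la vitesse v(t) = 10·cos(2·t). En substituant t = 3.6183390269363054: v(3.6183390269363054) = 5.78838492872265.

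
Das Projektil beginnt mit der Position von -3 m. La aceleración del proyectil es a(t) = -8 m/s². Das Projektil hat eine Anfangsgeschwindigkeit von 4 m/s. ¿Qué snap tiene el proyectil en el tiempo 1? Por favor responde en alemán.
Ausgehend von der Beschleunigung a(t) = -8, nehmen wir 2 Ableitungen. Mit d/dt von a(t) finden wir j(t) = 0. Durch Ableiten von dem Ruck erhalten wir den Snap: s(t) = 0. Wir haben den Snap s(t) = 0. Durch Einsetzen von t = 1: s(1) = 0.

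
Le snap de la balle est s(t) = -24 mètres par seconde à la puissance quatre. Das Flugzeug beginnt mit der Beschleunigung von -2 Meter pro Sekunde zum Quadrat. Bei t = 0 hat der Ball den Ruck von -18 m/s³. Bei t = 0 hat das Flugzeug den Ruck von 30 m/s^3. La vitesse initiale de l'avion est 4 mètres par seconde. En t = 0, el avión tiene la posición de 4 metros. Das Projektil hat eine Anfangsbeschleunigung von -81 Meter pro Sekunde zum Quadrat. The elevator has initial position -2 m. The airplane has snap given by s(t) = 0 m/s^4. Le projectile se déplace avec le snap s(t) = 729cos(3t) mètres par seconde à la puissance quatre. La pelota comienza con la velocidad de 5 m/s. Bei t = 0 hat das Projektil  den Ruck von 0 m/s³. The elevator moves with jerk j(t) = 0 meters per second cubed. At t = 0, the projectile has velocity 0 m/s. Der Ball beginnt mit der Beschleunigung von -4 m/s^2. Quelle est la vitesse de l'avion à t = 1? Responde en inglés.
Starting from snap s(t) = 0, we take 3 integrals. Integrating snap and using the initial condition j(0) = 30, we get j(t) = 30. Finding the integral of j(t) and using a(0) = -2: a(t) = 30·t - 2. The antiderivative of acceleration is velocity. Using v(0) = 4, we get v(t) = 15·t^2 - 2·t + 4. From the given velocity equation v(t) = 15·t^2 - 2·t + 4, we substitute t = 1 to get v = 17.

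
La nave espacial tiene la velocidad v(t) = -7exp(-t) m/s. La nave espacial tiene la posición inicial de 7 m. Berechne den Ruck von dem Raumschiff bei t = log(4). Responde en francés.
Pour résoudre ceci, nous devons prendre 2 dérivées de notre équation de la vitesse v(t) = -7·exp(-t). En prenant d/dt de v(t), nous trouvons a(t) = 7·exp(-t). La dérivée de l'accélération donne le jerk: j(t) = -7·exp(-t). Nous avons le jerk j(t) = -7·exp(-t). En substituant t = log(4): j(log(4)) = -7/4.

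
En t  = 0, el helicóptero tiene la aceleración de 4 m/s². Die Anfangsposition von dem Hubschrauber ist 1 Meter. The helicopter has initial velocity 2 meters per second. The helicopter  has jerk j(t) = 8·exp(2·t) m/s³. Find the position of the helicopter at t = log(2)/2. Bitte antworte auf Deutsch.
Ausgehend von dem Ruck j(t) = 8·exp(2·t), nehmen wir 3 Integrale. Mit ∫j(t)dt und Anwendung von a(0) = 4, finden wir a(t) = 4·exp(2·t). Durch Integration von der Beschleunigung und Verwendung der Anfangsbedingung v(0) = 2, erhalten wir v(t) = 2·exp(2·t). Die Stammfunktion von der Geschwindigkeit ist die Position. Mit x(0) = 1 erhalten wir x(t) = exp(2·t). Mit x(t) = exp(2·t) und Einsetzen von t = log(2)/2, finden wir x = 2.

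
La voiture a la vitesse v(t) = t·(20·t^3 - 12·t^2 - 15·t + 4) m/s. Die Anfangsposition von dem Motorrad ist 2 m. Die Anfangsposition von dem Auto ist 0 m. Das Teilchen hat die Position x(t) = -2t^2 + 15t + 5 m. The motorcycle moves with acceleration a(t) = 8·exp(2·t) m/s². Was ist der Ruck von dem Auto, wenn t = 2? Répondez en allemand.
Um dies zu lösen, müssen wir 2 Ableitungen unserer Gleichung für die Geschwindigkeit v(t) = t·(20·t^3 - 12·t^2 - 15·t + 4) nehmen. Die Ableitung von der Geschwindigkeit ergibt die Beschleunigung: a(t) = 20·t^3 - 12·t^2 + t·(60·t^2 - 24·t - 15) - 15·t + 4. Durch Ableiten von der Beschleunigung erhalten wir den Ruck: j(t) = 120·t^2 + t·(120·t - 24) - 48·t - 30. Aus der Gleichung für den Ruck j(t) = 120·t^2 + t·(120·t - 24) - 48·t - 30, setzen wir t = 2 ein und erhalten j = 786.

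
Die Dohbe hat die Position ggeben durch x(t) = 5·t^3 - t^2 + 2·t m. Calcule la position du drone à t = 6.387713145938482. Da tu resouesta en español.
De la ecuación de la posición x(t) = 5·t^3 - t^2 + 2·t, sustituimos t = 6.387713145938482 para obtener x = 1275.15798745829.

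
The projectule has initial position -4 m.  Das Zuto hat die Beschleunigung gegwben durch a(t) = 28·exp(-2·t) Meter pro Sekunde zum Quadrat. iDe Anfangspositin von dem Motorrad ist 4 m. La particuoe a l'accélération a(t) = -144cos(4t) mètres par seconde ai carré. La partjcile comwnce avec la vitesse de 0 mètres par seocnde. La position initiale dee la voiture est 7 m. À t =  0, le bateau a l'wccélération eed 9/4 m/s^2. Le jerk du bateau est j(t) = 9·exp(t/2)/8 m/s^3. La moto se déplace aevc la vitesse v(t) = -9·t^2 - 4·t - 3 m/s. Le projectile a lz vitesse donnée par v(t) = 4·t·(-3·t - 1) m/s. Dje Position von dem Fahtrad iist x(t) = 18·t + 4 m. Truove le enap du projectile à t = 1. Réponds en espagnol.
Partiendo de la velocidad v(t) = 4·t·(-3·t - 1), tomamos 3 derivadas. Tomando d/dt de v(t), encontramos a(t) = -24·t - 4. Tomando d/dt de a(t), encontramos j(t) = -24. La derivada de la sacudida da el snap: s(t) = 0. Usando s(t) = 0 y sustituyendo t = 1, encontramos s = 0.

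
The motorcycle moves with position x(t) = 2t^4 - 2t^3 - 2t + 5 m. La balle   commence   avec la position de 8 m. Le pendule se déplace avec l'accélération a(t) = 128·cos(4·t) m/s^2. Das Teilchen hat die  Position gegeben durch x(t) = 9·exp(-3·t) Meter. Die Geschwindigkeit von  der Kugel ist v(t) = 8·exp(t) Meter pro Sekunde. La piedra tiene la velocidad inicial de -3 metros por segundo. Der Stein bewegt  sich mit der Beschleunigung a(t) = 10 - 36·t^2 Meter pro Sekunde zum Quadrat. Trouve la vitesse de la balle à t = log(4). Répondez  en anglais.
We have velocity v(t) = 8·exp(t). Substituting t = log(4): v(log(4)) = 32.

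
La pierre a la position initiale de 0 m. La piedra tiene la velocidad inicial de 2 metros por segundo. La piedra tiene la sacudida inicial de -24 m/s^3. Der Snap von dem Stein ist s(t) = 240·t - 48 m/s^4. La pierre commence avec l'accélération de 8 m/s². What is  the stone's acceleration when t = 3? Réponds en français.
Nous devons trouver l'intégrale de notre équation du snap s(t) = 240·t - 48 2 fois. La primitive du snap est le jerk. En utilisant j(0) = -24, nous obtenons j(t) = 120·t^2 - 48·t - 24. La primitive du jerk est l'accélération. En utilisant a(0) = 8, nous obtenons a(t) = 40·t^3 - 24·t^2 - 24·t + 8. En utilisant a(t) = 40·t^3 - 24·t^2 - 24·t + 8 et en substituant t = 3, nous trouvons a = 800.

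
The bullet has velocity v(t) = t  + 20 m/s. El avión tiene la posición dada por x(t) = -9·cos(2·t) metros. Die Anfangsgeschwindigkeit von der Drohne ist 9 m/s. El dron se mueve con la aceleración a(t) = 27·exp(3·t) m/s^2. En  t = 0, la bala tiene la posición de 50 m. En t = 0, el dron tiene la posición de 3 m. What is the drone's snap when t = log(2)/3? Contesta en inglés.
To solve this, we need to take 2 derivatives of our acceleration equation a(t) = 27·exp(3·t). Differentiating acceleration, we get jerk: j(t) = 81·exp(3·t). The derivative of jerk gives snap: s(t) = 243·exp(3·t). Using s(t) = 243·exp(3·t) and substituting t = log(2)/3, we find s = 486.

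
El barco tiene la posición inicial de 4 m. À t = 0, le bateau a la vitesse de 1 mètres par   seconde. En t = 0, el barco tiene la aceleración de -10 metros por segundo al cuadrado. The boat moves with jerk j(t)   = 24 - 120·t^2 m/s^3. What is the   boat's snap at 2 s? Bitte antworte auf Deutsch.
Um dies zu lösen, müssen wir 1 Ableitung unserer Gleichung für den Ruck j(t) = 24 - 120·t^2 nehmen. Durch Ableiten von dem Ruck erhalten wir den Snap: s(t) = -240·t. Wir haben den Snap s(t) = -240·t. Durch Einsetzen von t = 2: s(2) = -480.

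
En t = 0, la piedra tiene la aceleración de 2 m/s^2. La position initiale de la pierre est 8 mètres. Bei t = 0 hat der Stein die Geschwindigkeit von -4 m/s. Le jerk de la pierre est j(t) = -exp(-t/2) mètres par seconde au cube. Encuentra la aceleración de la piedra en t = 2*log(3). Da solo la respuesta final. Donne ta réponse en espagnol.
La aceleración en t = 2*log(3) es a = 2/3.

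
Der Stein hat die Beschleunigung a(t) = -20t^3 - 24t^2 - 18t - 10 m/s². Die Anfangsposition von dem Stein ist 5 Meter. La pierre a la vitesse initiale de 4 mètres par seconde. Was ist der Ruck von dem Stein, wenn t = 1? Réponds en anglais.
To solve this, we need to take 1 derivative of our acceleration equation a(t) = -20·t^3 - 24·t^2 - 18·t - 10. Differentiating acceleration, we get jerk: j(t) = -60·t^2 - 48·t - 18. From the given jerk equation j(t) = -60·t^2 - 48·t - 18, we substitute t = 1 to get j = -126.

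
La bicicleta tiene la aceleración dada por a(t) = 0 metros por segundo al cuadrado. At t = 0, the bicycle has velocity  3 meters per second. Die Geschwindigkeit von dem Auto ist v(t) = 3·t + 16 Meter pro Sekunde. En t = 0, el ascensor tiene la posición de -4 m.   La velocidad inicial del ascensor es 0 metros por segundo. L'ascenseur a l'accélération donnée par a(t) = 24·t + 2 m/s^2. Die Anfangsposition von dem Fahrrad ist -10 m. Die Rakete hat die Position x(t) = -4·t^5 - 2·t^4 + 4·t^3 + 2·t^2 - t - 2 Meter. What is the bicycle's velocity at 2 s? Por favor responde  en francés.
Nous devons trouver l'intégrale de notre équation de l'accélération a(t) = 0 1 fois. La primitive de l'accélération, avec v(0) = 3, donne la vitesse: v(t) = 3. Nous avons la vitesse v(t) = 3. En substituant t = 2: v(2) = 3.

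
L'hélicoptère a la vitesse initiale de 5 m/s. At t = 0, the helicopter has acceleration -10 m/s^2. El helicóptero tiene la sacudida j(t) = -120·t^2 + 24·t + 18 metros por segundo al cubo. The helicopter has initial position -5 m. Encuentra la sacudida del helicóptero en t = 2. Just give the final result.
En t = 2, j = -414.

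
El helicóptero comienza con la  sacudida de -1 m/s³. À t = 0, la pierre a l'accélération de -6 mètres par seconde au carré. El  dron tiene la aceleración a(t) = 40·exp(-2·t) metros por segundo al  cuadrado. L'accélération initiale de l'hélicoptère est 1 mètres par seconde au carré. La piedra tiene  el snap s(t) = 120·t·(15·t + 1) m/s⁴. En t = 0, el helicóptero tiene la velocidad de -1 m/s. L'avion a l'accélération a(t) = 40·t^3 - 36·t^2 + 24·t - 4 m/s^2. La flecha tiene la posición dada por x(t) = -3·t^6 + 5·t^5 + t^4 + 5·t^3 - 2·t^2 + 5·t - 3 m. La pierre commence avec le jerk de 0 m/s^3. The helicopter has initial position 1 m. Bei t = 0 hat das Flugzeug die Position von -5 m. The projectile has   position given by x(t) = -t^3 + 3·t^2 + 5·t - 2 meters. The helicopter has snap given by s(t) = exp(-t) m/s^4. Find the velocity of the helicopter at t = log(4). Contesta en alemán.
Um dies zu lösen, müssen wir 3 Integrale unserer Gleichung für den Snap s(t) = exp(-t) finden. Durch Integration von dem Snap und Verwendung der Anfangsbedingung j(0) = -1, erhalten wir j(t) = -exp(-t). Mit ∫j(t)dt und Anwendung von a(0) = 1, finden wir a(t) = exp(-t). Das Integral von der Beschleunigung ist die Geschwindigkeit. Mit v(0) = -1 erhalten wir v(t) = -exp(-t). Mit v(t) = -exp(-t) und Einsetzen von t = log(4), finden wir v = -1/4.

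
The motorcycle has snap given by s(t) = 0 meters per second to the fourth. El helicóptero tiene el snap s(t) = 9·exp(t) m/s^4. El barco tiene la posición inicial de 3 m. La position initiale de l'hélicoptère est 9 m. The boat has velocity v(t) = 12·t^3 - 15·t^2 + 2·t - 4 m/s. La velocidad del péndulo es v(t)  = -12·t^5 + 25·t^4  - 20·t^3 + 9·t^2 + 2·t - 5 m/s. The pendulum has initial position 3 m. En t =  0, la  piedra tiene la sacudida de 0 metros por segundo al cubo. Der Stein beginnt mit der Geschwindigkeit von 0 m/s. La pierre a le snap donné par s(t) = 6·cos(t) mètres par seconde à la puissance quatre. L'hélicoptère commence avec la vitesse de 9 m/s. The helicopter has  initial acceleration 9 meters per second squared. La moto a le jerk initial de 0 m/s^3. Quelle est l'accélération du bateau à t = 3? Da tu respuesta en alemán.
Um dies zu lösen, müssen wir 1 Ableitung unserer Gleichung für die Geschwindigkeit v(t) = 12·t^3 - 15·t^2 + 2·t - 4 nehmen. Die Ableitung von der Geschwindigkeit ergibt die Beschleunigung: a(t) = 36·t^2 - 30·t + 2. Wir haben die Beschleunigung a(t) = 36·t^2 - 30·t + 2. Durch Einsetzen von t = 3: a(3) = 236.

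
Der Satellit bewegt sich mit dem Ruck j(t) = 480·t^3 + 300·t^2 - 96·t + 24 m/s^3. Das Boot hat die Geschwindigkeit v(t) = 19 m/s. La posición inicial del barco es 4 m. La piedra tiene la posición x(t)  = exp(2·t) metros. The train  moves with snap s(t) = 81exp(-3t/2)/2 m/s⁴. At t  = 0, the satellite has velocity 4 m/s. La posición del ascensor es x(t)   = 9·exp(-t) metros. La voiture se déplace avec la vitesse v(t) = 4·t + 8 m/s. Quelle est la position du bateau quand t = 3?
Nous devons intégrer notre équation de la vitesse v(t) = 19 1 fois. La primitive de la vitesse est la position. En utilisant x(0) = 4, nous obtenons x(t) = 19·t + 4. En utilisant x(t) = 19·t + 4 et en substituant t = 3, nous trouvons x = 61.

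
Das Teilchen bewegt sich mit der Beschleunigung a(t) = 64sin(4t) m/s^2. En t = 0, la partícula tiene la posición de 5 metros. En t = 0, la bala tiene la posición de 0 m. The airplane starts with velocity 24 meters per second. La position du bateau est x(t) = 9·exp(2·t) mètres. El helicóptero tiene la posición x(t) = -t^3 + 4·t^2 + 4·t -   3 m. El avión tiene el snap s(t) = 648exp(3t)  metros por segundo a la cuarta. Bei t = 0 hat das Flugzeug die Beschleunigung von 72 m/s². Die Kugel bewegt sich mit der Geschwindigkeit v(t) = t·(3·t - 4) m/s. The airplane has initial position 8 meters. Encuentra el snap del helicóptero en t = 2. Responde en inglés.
We must differentiate our position equation x(t) = -t^3 + 4·t^2 + 4·t - 3 4 times. The derivative of position gives velocity: v(t) = -3·t^2 + 8·t + 4. The derivative of velocity gives acceleration: a(t) = 8 - 6·t. The derivative of acceleration gives jerk: j(t) = -6. The derivative of jerk gives snap: s(t) = 0. We have snap s(t) = 0. Substituting t = 2: s(2) = 0.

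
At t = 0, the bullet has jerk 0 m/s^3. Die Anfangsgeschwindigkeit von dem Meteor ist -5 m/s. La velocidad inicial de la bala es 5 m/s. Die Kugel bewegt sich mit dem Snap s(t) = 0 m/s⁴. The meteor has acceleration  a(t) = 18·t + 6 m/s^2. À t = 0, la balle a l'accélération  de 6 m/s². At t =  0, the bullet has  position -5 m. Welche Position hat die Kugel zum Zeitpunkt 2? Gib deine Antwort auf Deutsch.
Ausgehend von dem Snap s(t) = 0, nehmen wir 4 Stammfunktionen. Die Stammfunktion von dem Snap, mit j(0) = 0, ergibt den Ruck: j(t) = 0. Das Integral von dem Ruck, mit a(0) = 6, ergibt die Beschleunigung: a(t) = 6. Die Stammfunktion von der Beschleunigung, mit v(0) = 5, ergibt die Geschwindigkeit: v(t) = 6·t + 5. Mit ∫v(t)dt und Anwendung von x(0) = -5, finden wir x(t) = 3·t^2 + 5·t - 5. Mit x(t) = 3·t^2 + 5·t - 5 und Einsetzen von t = 2, finden wir x = 17.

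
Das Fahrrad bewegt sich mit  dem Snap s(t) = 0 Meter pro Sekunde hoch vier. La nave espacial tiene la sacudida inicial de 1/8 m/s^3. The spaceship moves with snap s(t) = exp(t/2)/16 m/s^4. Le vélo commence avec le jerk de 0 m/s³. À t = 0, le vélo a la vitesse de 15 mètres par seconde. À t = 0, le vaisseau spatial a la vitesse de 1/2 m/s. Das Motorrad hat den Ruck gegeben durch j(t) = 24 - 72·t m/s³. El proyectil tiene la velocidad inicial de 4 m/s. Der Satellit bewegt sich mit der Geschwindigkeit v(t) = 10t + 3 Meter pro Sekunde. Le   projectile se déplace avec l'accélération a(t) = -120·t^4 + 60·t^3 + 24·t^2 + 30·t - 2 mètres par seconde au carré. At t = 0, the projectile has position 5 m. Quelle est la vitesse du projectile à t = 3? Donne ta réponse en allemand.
Wir müssen unsere Gleichung für die Beschleunigung a(t) = -120·t^4 + 60·t^3 + 24·t^2 + 30·t - 2 1-mal integrieren. Die Stammfunktion von der Beschleunigung ist die Geschwindigkeit. Mit v(0) = 4 erhalten wir v(t) = -24·t^5 + 15·t^4 + 8·t^3 + 15·t^2 - 2·t + 4. Aus der Gleichung für die Geschwindigkeit v(t) = -24·t^5 + 15·t^4 + 8·t^3 + 15·t^2 - 2·t + 4, setzen wir t = 3 ein und erhalten v = -4268.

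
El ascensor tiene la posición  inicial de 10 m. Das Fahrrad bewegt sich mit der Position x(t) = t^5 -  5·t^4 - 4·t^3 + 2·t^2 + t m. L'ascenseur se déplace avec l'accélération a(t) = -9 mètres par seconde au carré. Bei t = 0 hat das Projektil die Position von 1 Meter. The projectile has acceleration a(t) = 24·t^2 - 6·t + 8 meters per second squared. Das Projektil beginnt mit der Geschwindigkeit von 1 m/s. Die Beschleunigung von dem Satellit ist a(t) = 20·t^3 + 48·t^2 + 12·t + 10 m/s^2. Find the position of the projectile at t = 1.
We must find the antiderivative of our acceleration equation a(t) = 24·t^2 - 6·t + 8 2 times. Integrating acceleration and using the initial condition v(0) = 1, we get v(t) = 8·t^3 - 3·t^2 + 8·t + 1. The antiderivative of velocity is position. Using x(0) = 1, we get x(t) = 2·t^4 - t^3 + 4·t^2 + t + 1. Using x(t) = 2·t^4 - t^3 + 4·t^2 + t + 1 and substituting t = 1, we find x = 7.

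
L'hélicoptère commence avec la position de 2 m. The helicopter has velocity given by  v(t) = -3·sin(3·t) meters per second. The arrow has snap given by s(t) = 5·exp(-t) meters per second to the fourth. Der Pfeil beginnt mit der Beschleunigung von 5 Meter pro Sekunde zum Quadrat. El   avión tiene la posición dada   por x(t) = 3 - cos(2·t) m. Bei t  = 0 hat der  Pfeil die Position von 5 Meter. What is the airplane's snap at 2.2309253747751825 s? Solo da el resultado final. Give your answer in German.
Bei t = 2.2309253747751825, s = 3.96680675095908.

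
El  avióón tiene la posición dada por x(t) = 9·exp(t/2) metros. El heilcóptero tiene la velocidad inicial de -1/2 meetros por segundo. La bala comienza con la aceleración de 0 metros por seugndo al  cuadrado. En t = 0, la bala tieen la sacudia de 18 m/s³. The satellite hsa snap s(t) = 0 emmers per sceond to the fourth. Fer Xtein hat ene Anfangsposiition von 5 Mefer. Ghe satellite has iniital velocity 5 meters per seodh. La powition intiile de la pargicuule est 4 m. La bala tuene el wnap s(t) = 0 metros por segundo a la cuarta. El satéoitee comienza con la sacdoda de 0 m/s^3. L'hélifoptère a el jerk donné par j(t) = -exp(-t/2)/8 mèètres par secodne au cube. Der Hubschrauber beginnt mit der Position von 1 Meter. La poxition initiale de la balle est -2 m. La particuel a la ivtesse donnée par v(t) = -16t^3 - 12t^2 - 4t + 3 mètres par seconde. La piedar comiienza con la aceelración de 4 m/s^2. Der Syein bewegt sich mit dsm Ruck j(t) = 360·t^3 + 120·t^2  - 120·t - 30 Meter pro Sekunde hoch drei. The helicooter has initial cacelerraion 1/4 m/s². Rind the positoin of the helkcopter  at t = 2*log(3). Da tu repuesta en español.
Para resolver esto, necesitamos tomar 3 antiderivadas de nuestra ecuación de la sacudida j(t) = -exp(-t/2)/8. Integrando la sacudida y usando la condición inicial a(0) = 1/4, obtenemos a(t) = exp(-t/2)/4. Tomando ∫a(t)dt y aplicando v(0) = -1/2, encontramos v(t) = -exp(-t/2)/2. Integrando la velocidad y usando la condición inicial x(0) = 1, obtenemos x(t) = exp(-t/2). De la ecuación de la posición x(t) = exp(-t/2), sustituimos t = 2*log(3) para obtener x = 1/3.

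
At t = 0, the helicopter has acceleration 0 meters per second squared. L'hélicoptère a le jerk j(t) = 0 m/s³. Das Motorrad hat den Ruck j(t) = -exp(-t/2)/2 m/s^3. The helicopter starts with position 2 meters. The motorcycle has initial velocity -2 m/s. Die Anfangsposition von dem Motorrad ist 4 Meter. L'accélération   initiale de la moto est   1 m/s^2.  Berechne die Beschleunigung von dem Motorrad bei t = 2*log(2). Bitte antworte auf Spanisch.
Para resolver esto, necesitamos tomar 1 antiderivada de nuestra ecuación de la sacudida j(t) = -exp(-t/2)/2. La antiderivada de la sacudida es la aceleración. Usando a(0) = 1, obtenemos a(t) = exp(-t/2). Tenemos la aceleración a(t) = exp(-t/2). Sustituyendo t = 2*log(2): a(2*log(2)) = 1/2.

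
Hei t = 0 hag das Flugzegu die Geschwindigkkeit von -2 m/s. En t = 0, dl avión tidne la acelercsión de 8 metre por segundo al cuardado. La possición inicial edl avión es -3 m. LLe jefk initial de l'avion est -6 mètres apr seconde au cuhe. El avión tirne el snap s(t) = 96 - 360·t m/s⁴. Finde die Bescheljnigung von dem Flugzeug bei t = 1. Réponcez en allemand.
Wir müssen unsere Gleichung für den Snap s(t) = 96 - 360·t 2-mal integrieren. Durch Integration von dem Snap und Verwendung der Anfangsbedingung j(0) = -6, erhalten wir j(t) = -180·t^2 + 96·t - 6. Die Stammfunktion von dem Ruck, mit a(0) = 8, ergibt die Beschleunigung: a(t) = -60·t^3 + 48·t^2 - 6·t + 8. Mit a(t) = -60·t^3 + 48·t^2 - 6·t + 8 und Einsetzen von t = 1, finden wir a = -10.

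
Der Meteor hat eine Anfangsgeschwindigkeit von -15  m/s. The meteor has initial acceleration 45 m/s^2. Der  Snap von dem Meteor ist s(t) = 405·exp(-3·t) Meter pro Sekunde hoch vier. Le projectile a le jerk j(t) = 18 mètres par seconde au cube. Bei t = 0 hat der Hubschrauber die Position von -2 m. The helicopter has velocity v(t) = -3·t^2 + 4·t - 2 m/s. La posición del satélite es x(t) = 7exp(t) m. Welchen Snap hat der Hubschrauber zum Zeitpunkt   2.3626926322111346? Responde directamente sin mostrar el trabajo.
s(2.3626926322111346) = 0.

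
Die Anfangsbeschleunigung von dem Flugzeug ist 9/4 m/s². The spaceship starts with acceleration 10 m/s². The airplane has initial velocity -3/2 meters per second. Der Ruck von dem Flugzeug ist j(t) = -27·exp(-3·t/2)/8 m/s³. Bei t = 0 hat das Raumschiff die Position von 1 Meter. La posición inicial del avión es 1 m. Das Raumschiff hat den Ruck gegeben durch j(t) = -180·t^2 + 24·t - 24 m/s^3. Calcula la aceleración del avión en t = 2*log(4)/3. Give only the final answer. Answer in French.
À t = 2*log(4)/3, a = 9/16.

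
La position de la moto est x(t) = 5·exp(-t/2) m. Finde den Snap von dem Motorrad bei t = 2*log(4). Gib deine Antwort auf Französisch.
Pour résoudre ceci, nous devons prendre 4 dérivées de notre équation de la position x(t) = 5·exp(-t/2). La dérivée de la position donne la vitesse: v(t) = -5·exp(-t/2)/2. La dérivée de la vitesse donne l'accélération: a(t) = 5·exp(-t/2)/4. La dérivée de l'accélération donne le jerk: j(t) = -5·exp(-t/2)/8. En prenant d/dt de j(t), nous trouvons s(t) = 5·exp(-t/2)/16. De l'équation du snap s(t) = 5·exp(-t/2)/16, nous substituons t = 2*log(4) pour obtenir s = 5/64.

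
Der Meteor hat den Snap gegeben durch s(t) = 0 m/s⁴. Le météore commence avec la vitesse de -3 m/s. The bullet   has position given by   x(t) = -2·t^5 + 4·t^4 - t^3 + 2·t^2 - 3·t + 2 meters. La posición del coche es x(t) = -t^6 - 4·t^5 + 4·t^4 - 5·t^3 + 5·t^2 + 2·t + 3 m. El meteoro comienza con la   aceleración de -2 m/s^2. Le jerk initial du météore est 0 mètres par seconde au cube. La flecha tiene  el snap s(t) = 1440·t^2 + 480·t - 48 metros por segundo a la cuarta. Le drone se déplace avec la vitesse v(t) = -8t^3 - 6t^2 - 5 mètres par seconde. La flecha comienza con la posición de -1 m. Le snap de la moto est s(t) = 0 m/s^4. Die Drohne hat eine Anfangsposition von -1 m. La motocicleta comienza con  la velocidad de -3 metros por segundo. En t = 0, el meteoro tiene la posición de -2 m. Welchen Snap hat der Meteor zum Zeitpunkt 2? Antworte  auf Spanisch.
De la ecuación del snap s(t) = 0, sustituimos t = 2 para obtener s = 0.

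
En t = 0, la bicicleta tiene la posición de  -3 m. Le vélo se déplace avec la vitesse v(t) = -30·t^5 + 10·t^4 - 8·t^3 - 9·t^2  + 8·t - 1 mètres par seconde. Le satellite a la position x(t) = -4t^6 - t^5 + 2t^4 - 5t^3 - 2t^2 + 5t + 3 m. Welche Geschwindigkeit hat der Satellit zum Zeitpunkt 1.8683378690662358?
Um dies zu lösen, müssen wir 1 Ableitung unserer Gleichung für die Position x(t) = -4·t^6 - t^5 + 2·t^4 - 5·t^3 - 2·t^2 + 5·t + 3 nehmen. Die Ableitung von der Position ergibt die Geschwindigkeit: v(t) = -24·t^5 - 5·t^4 + 8·t^3 - 15·t^2 - 4·t + 5. Wir haben die Geschwindigkeit v(t) = -24·t^5 - 5·t^4 + 8·t^3 - 15·t^2 - 4·t + 5. Durch Einsetzen von t = 1.8683378690662358: v(1.8683378690662358) = -609.955713242721.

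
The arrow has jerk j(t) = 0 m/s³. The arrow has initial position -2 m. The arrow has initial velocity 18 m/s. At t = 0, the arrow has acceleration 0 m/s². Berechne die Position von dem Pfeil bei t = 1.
Ausgehend von dem Ruck j(t) = 0, nehmen wir 3 Integrale. Die Stammfunktion von dem Ruck, mit a(0) = 0, ergibt die Beschleunigung: a(t) = 0. Durch Integration von der Beschleunigung und Verwendung der Anfangsbedingung v(0) = 18, erhalten wir v(t) = 18. Mit ∫v(t)dt und Anwendung von x(0) = -2, finden wir x(t) = 18·t - 2. Mit x(t) = 18·t - 2 und Einsetzen von t = 1, finden wir x = 16.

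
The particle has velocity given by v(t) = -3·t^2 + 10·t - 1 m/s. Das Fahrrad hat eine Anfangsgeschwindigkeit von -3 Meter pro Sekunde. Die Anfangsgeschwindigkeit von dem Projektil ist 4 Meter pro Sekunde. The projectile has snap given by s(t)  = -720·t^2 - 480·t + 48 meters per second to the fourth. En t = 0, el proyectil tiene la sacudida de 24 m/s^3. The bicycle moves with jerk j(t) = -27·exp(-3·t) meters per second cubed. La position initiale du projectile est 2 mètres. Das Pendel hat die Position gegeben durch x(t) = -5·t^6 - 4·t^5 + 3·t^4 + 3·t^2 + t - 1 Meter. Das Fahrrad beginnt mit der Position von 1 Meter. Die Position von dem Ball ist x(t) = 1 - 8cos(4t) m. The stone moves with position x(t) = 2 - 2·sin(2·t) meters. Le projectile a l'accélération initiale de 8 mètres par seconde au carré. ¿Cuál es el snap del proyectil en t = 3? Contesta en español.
De la ecuación del snap s(t) = -720·t^2 - 480·t + 48, sustituimos t = 3 para obtener s = -7872.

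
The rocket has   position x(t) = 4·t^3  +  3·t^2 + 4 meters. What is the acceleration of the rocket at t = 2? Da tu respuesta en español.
Partiendo de la posición x(t) = 4·t^3 + 3·t^2 + 4, tomamos 2 derivadas. Tomando d/dt de x(t), encontramos v(t) = 12·t^2 + 6·t. Tomando d/dt de v(t), encontramos a(t) = 24·t + 6. Tenemos la aceleración a(t) = 24·t + 6. Sustituyendo t = 2: a(2) = 54.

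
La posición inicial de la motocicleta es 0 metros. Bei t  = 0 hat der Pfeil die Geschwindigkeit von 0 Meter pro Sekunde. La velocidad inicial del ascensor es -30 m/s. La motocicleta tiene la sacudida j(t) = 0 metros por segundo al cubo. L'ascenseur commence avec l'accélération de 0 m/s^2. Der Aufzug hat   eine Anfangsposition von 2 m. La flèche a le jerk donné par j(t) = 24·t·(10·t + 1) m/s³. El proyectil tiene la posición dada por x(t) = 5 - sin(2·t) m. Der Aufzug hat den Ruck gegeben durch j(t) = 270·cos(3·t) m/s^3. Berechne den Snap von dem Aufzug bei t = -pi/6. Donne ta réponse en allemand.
Ausgehend von dem Ruck j(t) = 270·cos(3·t), nehmen wir 1 Ableitung. Durch Ableiten von dem Ruck erhalten wir den Snap: s(t) = -810·sin(3·t). Aus der Gleichung für den Snap s(t) = -810·sin(3·t), setzen wir t = -pi/6 ein und erhalten s = 810.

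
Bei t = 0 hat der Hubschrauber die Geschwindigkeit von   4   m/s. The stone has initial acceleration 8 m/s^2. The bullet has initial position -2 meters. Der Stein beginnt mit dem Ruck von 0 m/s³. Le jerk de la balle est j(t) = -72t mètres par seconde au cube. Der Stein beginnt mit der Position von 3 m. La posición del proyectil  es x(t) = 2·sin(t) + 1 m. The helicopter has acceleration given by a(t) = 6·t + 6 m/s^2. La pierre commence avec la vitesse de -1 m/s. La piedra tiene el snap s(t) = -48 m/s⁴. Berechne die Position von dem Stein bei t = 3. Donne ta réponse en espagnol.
Necesitamos integrar nuestra ecuación del snap s(t) = -48 4 veces. La antiderivada del snap, con j(0) = 0, da la sacudida: j(t) = -48·t. La antiderivada de la sacudida es la aceleración. Usando a(0) = 8, obtenemos a(t) = 8 - 24·t^2. La antiderivada de la aceleración es la velocidad. Usando v(0) = -1, obtenemos v(t) = -8·t^3 + 8·t - 1. La integral de la velocidad, con x(0) = 3, da la posición: x(t) = -2·t^4 + 4·t^2 - t + 3. Tenemos la posición x(t) = -2·t^4 + 4·t^2 - t + 3. Sustituyendo t = 3: x(3) = -126.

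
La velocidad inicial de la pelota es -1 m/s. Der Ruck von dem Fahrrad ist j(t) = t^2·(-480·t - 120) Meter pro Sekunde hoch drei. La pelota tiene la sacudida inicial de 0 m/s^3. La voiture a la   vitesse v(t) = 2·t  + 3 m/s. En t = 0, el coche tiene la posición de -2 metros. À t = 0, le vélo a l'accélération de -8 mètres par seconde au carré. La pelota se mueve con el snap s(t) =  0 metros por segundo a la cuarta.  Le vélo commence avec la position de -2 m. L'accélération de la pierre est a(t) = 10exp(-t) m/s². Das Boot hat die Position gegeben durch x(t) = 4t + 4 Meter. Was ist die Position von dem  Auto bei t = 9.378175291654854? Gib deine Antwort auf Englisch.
To solve this, we need to take 1 integral of our velocity equation v(t) = 2·t + 3. The integral of velocity is position. Using x(0) = -2, we get x(t) = t^2 + 3·t - 2. Using x(t) = t^2 + 3·t - 2 and substituting t = 9.378175291654854, we find x = 114.084697675970.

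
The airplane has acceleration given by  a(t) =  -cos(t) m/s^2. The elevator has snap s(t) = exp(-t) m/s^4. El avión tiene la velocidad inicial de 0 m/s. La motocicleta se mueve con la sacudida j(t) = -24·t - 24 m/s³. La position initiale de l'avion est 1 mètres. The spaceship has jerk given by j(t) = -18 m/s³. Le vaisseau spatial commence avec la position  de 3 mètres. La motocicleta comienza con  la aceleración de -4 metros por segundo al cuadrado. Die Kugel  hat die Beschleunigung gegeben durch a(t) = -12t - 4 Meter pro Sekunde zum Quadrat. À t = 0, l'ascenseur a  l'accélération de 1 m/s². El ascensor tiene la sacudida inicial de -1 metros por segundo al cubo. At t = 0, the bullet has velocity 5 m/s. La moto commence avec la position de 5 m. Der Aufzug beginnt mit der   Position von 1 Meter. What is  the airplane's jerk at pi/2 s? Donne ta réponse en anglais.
To solve this, we need to take 1 derivative of our acceleration equation a(t) = -cos(t). Differentiating acceleration, we get jerk: j(t) = sin(t). From the given jerk equation j(t) = sin(t), we substitute t = pi/2 to get j = 1.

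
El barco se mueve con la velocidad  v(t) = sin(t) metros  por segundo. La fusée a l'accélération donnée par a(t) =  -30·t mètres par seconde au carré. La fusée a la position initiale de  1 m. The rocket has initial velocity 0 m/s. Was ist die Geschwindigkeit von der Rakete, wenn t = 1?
Ausgehend von der Beschleunigung a(t) = -30·t, nehmen wir 1 Integral. Die Stammfunktion von der Beschleunigung, mit v(0) = 0, ergibt die Geschwindigkeit: v(t) = -15·t^2. Aus der Gleichung für die Geschwindigkeit v(t) = -15·t^2, setzen wir t = 1 ein und erhalten v = -15.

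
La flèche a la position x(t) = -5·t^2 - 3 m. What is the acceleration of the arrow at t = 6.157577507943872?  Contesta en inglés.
To solve this, we need to take 2 derivatives of our position equation x(t) = -5·t^2 - 3. The derivative of position gives velocity: v(t) = -10·t. The derivative of velocity gives acceleration: a(t) = -10. Using a(t) = -10 and substituting t = 6.157577507943872, we find a = -10.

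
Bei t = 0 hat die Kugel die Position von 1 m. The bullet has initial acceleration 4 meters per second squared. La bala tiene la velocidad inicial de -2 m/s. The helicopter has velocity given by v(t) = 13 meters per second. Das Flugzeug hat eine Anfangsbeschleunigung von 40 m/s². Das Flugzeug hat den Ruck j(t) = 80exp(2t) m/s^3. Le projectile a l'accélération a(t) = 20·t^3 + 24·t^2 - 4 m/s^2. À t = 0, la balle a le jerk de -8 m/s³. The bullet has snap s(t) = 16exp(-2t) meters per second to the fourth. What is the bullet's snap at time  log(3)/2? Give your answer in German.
Aus der Gleichung für den Snap s(t) = 16·exp(-2·t), setzen wir t = log(3)/2 ein und erhalten s = 16/3.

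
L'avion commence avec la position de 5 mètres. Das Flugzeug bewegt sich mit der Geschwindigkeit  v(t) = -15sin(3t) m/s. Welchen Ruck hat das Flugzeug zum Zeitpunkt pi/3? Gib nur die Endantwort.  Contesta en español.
j(pi/3) = 0.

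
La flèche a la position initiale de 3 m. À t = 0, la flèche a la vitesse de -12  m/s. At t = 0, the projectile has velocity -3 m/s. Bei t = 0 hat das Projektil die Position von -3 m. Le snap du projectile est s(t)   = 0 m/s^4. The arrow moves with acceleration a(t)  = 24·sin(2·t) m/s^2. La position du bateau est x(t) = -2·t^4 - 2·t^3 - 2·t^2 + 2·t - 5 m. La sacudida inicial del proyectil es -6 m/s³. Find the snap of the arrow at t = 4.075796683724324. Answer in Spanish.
Para resolver esto, necesitamos tomar 2 derivadas de nuestra ecuación de la aceleración a(t) = 24·sin(2·t). Tomando d/dt de a(t), encontramos j(t) = 48·cos(2·t). La derivada de la sacudida da el snap: s(t) = -96·sin(2·t). De la ecuación del snap s(t) = -96·sin(2·t), sustituimos t = 4.075796683724324 para obtener s = -91.7797963143345.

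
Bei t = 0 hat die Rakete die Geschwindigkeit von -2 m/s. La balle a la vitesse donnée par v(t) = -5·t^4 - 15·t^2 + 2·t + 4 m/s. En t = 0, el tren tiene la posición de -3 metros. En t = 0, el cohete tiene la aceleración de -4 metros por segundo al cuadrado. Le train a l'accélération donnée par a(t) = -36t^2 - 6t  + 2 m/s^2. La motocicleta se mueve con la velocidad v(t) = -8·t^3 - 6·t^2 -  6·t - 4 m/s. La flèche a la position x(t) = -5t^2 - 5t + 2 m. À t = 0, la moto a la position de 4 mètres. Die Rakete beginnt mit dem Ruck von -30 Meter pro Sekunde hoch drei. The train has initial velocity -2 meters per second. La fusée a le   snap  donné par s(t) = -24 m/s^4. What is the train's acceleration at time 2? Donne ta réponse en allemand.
Mit a(t) = -36·t^2 - 6·t + 2 und Einsetzen von t = 2, finden wir a = -154.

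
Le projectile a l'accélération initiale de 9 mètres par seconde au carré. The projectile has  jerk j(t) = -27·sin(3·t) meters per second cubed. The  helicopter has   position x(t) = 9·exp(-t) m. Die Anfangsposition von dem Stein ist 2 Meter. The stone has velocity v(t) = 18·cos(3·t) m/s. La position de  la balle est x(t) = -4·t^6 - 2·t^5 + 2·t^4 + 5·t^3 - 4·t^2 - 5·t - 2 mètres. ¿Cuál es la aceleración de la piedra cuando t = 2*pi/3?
Debemos derivar nuestra ecuación de la velocidad v(t) = 18·cos(3·t) 1 vez. La derivada de la velocidad da la aceleración: a(t) = -54·sin(3·t). Tenemos la aceleración a(t) = -54·sin(3·t). Sustituyendo t = 2*pi/3: a(2*pi/3) = 0.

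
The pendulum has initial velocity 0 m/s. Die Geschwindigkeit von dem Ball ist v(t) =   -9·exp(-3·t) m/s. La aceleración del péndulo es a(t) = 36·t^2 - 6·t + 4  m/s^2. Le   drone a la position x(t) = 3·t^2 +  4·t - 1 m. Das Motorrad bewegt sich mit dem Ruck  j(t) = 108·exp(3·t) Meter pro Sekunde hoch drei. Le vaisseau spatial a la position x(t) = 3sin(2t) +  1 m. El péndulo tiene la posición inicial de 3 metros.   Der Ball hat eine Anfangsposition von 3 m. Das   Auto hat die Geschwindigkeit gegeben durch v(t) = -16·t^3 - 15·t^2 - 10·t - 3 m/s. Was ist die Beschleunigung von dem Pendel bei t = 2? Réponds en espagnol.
De la ecuación de la aceleración a(t) = 36·t^2 - 6·t + 4, sustituimos t = 2 para obtener a = 136.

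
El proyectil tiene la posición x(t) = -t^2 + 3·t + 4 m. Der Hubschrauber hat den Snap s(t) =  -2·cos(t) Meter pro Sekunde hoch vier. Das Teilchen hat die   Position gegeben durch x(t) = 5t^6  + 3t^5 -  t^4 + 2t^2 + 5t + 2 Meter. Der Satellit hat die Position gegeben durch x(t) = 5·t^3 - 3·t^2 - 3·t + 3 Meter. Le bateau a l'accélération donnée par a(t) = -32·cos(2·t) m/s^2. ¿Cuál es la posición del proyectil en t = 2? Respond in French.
Nous avons la position x(t) = -t^2 + 3·t + 4. En substituant t = 2: x(2) = 6.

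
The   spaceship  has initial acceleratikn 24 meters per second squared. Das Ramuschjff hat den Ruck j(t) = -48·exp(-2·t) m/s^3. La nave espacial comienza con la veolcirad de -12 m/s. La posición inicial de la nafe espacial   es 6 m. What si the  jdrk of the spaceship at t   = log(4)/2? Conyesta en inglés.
From the given jerk equation j(t) = -48·exp(-2·t), we substitute t = log(4)/2 to get j = -12.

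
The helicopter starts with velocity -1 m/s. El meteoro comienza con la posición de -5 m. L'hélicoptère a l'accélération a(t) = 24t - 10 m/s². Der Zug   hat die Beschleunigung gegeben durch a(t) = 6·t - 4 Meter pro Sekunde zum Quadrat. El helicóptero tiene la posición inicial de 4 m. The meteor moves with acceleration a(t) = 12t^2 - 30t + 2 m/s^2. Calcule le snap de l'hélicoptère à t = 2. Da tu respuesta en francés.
En partant de l'accélération a(t) = 24·t - 10, nous prenons 2 dérivées. En prenant d/dt de a(t), nous trouvons j(t) = 24. En prenant d/dt de j(t), nous trouvons s(t) = 0. En utilisant s(t) = 0 et en substituant t = 2, nous trouvons s = 0.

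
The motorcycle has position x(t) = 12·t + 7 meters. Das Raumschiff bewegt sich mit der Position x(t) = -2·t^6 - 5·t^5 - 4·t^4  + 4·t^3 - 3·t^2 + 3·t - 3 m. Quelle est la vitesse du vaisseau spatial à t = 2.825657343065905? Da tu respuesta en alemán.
Wir müssen unsere Gleichung für die Position x(t) = -2·t^6 - 5·t^5 - 4·t^4 + 4·t^3 - 3·t^2 + 3·t - 3 1-mal ableiten. Durch Ableiten von der Position erhalten wir die Geschwindigkeit: v(t) = -12·t^5 - 25·t^4 - 16·t^3 + 12·t^2 - 6·t + 3. Mit v(t) = -12·t^5 - 25·t^4 - 16·t^3 + 12·t^2 - 6·t + 3 und Einsetzen von t = 2.825657343065905, finden wir v = -4034.47676816037.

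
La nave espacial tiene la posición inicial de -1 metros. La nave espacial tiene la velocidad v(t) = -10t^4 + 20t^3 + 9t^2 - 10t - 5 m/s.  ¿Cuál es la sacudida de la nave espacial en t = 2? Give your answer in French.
Pour résoudre ceci, nous devons prendre 2 dérivées de notre équation de la vitesse v(t) = -10·t^4 + 20·t^3 + 9·t^2 - 10·t - 5. En dérivant la vitesse, nous obtenons l'accélération: a(t) = -40·t^3 + 60·t^2 + 18·t - 10. En prenant d/dt de a(t), nous trouvons j(t) = -120·t^2 + 120·t + 18. De l'équation du jerk j(t) = -120·t^2 + 120·t + 18, nous substituons t = 2 pour obtenir j = -222.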